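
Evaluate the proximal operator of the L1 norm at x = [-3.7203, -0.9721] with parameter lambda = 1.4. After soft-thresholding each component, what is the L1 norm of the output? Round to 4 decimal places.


Soft-thresholding with lambda = 1.4:
prox(-3.7203) = sign(-3.7203)*max(|-3.7203| - 1.4, 0) = -2.3203
prox(-0.9721) = sign(-0.9721)*max(|-0.9721| - 1.4, 0) = 0.0
prox(x) = [-2.3203, 0.0]
||prox(x)||_1 = 2.3203 + 0.0 = 2.3203


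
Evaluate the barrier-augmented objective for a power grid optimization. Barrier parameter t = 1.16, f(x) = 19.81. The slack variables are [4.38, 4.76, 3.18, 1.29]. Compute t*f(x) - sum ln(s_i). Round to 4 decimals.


Step 1: Compute log-barrier.
ln values: [1.477, 1.5602, 1.1569, 0.2546]
phi = -(1.477 + 1.5602 + 1.1569 + 0.2546) = -4.4488
Step 2: Compute augmented objective.
t*f(x) = 1.16*19.81 = 22.9796
Total = 22.9796 - 4.4488 = 18.5308


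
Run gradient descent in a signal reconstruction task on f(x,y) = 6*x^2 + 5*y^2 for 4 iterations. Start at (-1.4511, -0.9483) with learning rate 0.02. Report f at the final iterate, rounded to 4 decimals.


Gradient descent on f(x,y) = 6*x^2 + 5*y^2.
Starting point: (-1.4511, -0.9483), alpha = 0.02
Step 1: grad_x = 2*6*-1.4511 = -17.4132, grad_y = 2*5*-0.9483 = -9.483
  x_1 = -1.4511 - 0.02*-17.4132 = -1.1028
  y_1 = -0.9483 - 0.02*-9.483 = -0.7586
Step 2: grad_x = 2*6*-1.1028 = -13.234, grad_y = 2*5*-0.7586 = -7.5864
  x_2 = -1.1028 - 0.02*-13.234 = -0.8382
  y_2 = -0.7586 - 0.02*-7.5864 = -0.6069
Step 3: grad_x = 2*6*-0.8382 = -10.0579, grad_y = 2*5*-0.6069 = -6.0691
  x_3 = -0.8382 - 0.02*-10.0579 = -0.637
  y_3 = -0.6069 - 0.02*-6.0691 = -0.4855
Step 4: grad_x = 2*6*-0.637 = -7.644, grad_y = 2*5*-0.4855 = -4.8553
  x_4 = -0.637 - 0.02*-7.644 = -0.4841
  y_4 = -0.4855 - 0.02*-4.8553 = -0.3884
f(-0.4841, -0.3884) = 6*(-0.4841)^2 + 5*(-0.3884)^2 = 2.1606


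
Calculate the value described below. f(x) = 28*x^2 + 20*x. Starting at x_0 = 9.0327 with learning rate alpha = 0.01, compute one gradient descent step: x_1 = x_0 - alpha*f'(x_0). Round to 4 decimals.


We compute the gradient at x_0 and apply the update.
f'(x) = 56*x + 20
f'(9.0327) = 56*9.0327 + 20 = 525.8312
x_1 = 9.0327 - 0.01*525.8312 = 3.7744


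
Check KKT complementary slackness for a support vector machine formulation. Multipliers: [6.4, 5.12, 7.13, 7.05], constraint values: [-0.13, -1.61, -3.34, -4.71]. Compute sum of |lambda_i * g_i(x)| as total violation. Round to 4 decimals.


KKT complementary slackness check:
lambda_1 * g_1 = 6.4 * -0.13 = -0.832
lambda_2 * g_2 = 5.12 * -1.61 = -8.2432
lambda_3 * g_3 = 7.13 * -3.34 = -23.8142
lambda_4 * g_4 = 7.05 * -4.71 = -33.2055
Total violation = 0.832 + 8.2432 + 23.8142 + 33.2055 = 66.0949


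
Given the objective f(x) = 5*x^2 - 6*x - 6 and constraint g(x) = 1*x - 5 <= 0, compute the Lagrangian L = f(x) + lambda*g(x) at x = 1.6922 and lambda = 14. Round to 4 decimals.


Step 1: Evaluate f(x).
f(1.6922) = 5*1.6922^2 - 6*1.6922 - 6 = -1.8355
Step 2: Evaluate g(x).
g(1.6922) = 1*1.6922 - 5 = -3.3078
Step 3: Compute Lagrangian.
L = -1.8355 + 14*-3.3078 = -48.1447


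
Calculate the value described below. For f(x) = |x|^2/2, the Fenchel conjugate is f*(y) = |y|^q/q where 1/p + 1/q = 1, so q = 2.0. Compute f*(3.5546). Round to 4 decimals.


The conjugate exponent q satisfies 1/p + 1/q = 1.
p = 2, so q = 2/(2 - 1) = 2.0
|y|^q = 3.5546^2.0 = 12.6352
f*(3.5546) = 12.6352 / 2.0 = 6.3176


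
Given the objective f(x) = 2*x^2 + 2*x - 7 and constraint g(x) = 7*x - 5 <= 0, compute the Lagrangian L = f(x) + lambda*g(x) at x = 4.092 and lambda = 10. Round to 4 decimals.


Step 1: Evaluate f(x).
f(4.092) = 2*4.092^2 + 2*4.092 - 7 = 34.6729
Step 2: Evaluate g(x).
g(4.092) = 7*4.092 - 5 = 23.644
Step 3: Compute Lagrangian.
L = 34.6729 + 10*23.644 = 271.1129


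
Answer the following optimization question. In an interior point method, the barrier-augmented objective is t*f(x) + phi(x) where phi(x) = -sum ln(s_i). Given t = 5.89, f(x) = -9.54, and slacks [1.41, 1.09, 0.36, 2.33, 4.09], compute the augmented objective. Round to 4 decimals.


Step 1: Compute log-barrier.
ln values: [0.3436, 0.0862, -1.0217, 0.8459, 1.4085]
phi = -(0.3436 + 0.0862 - 1.0217 + 0.8459 + 1.4085) = -1.6625
Step 2: Compute augmented objective.
t*f(x) = 5.89*-9.54 = -56.1906
Total = -56.1906 - 1.6625 = -57.8531


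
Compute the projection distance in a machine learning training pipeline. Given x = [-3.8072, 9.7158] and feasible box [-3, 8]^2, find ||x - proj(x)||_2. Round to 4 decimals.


Project each component onto [-3, 8].
clip(-3.8072) = -3.0, clip(9.7158) = 8.0
Projection = [-3.0, 8.0]
Squared diffs: [0.6516, 2.944]
Distance = sqrt(3.5956) = 1.8962


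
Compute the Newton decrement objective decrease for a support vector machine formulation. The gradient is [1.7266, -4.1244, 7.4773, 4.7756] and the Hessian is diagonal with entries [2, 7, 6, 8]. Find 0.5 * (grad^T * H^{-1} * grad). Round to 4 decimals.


Step 1: H is diagonal, so H^(-1) * g = [0.8633, -0.5892, 1.2462, 0.597].
Step 2: g^T H^(-1) g = sum_i g_i^2 / H_ii
  = (1.7266)^2/2 + (-4.1244)^2/7 + (7.4773)^2/6 + (4.7756)^2/8
  = 1.4906 + 2.4301 + 9.3183 + 2.8508 = 16.0898
Step 3: Objective decrease = 0.5 * g^T H^(-1) g = 8.0449


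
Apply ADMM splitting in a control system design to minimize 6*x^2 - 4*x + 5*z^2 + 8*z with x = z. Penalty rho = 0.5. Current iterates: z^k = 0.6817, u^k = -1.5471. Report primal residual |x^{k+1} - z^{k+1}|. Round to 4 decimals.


ADMM iteration with rho = 0.5, z^k = 0.6817, u^k = -1.5471
Step 1: x-update.
Minimize 6*x^2 - 4*x + (0.5/2)*(x - 0.6817 - 1.5471)^2
FOC: (2*6 + 0.5)*x = 4 + 0.5*(0.6817 + 1.5471)
x^{k+1} = 0.4092
Step 2: z-update.
Minimize 5*z^2 + 8*z + (0.5/2)*(0.4092 - z - 1.5471)^2
FOC: (2*5 + 0.5)*z = -8 + 0.5*(0.4092 - 1.5471)
z^{k+1} = -0.8161
Step 3: u-update.
u^{k+1} = -1.5471 + 0.4092 + 0.8161 = -0.3219
Step 4: Primal residual = |0.4092 + 0.8161| = 1.2252


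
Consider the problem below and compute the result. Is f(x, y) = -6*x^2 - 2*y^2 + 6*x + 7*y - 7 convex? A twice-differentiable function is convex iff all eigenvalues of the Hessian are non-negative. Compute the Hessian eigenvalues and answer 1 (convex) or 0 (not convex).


The Hessian of f(x,y) = -6*x^2 - 2*y^2 + 6*x + 7*y - 7 is:
H = [[-12, 0], [0, -4]]
Trace = -12 - 4 = -16
Determinant = -12*-4 - (0)^2 = 48
Discriminant = (-16)^2 - 4*48 = 64.0
Eigenvalues: lambda_1 = -12.0, lambda_2 = -4.0
The function is not convex.

0


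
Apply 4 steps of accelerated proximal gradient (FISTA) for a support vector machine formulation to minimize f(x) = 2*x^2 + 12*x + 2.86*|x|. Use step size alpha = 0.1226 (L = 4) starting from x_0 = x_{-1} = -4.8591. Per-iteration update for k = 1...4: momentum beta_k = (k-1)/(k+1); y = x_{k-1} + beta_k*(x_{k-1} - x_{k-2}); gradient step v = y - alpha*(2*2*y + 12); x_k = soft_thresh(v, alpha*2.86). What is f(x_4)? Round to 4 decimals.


FISTA on f(x) = 2*x^2 + 12*x + 2.86*|x|
L = 4, alpha = 0.1226
Iteration 1: beta = 0.0, y = -4.8591 + 0.0*(-4.8591 + 4.8591) = -4.8591
  grad(y) = -7.4364, v = y - alpha*grad = -3.9474
  prox(v) = soft_thresh(-3.9474, 0.3506) = -3.5968
Iteration 2: beta = 0.3333, y = -3.5968 + 0.3333*(-3.5968 + 4.8591) = -3.176
  grad(y) = -0.7039, v = y - alpha*grad = -3.0897
  prox(v) = soft_thresh(-3.0897, 0.3506) = -2.739
Iteration 3: beta = 0.5, y = -2.739 + 0.5*(-2.739 + 3.5968) = -2.3102
  grad(y) = 2.7593, v = y - alpha*grad = -2.6485
  prox(v) = soft_thresh(-2.6485, 0.3506) = -2.2978
Iteration 4: beta = 0.6, y = -2.2978 + 0.6*(-2.2978 + 2.739) = -2.0331
  grad(y) = 3.8676, v = y - alpha*grad = -2.5073
  prox(v) = soft_thresh(-2.5073, 0.3506) = -2.1566
f(x_4) = 2*(-2.1566)^2 + 12*(-2.1566) + 2.86*|-2.1566| = -10.4095


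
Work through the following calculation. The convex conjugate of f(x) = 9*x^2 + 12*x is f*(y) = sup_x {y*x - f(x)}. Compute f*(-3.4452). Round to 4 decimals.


f*(y) = sup_x {y*x - a*x^2 - b*x} = sup_x {(y-b)*x - a*x^2}
FOC: (y - b) - 2a*x = 0 => x* = (y - b)/(2a)
x* = (-3.4452 - 12)/(2*9) = -0.8581
f*(-3.4452) = (y-b)^2/(4a) = (-3.4452 - 12)^2/(4*9)
= 238.5542/36 = 6.6265


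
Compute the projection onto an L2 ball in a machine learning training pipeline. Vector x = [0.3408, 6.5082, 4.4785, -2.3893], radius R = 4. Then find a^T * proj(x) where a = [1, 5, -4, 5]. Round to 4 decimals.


Step 1: Compute ||x|| (intermediates to 6 decimals).
||x|| = sqrt(0.3408^2 + 6.5082^2 + 4.4785^2 + (-2.3893)^2) = 8.260662
Step 2: Project.
Since ||x|| > R, scale = R/||x|| = 4/8.260662 = 0.484223, proj(x) = scale * x
proj(x) = [0.165023, 3.15142, 2.168593, -1.156954]
Step 3: Dot product.
a^T * proj(x) = 1*0.165023 + 5*3.15142 - 4*2.168593 + 5*(-1.156954) = 1.463


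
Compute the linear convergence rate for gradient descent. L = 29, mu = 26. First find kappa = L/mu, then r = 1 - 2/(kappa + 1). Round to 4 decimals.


Step 1: Compute the condition number.
kappa = L/mu = 29/26 = 1.1154
Step 2: Compute the convergence rate.
r = 1 - 2/(kappa + 1) = 1 - 2*mu/(L + mu) = (L - mu)/(L + mu) = 3/55 = 0.0545


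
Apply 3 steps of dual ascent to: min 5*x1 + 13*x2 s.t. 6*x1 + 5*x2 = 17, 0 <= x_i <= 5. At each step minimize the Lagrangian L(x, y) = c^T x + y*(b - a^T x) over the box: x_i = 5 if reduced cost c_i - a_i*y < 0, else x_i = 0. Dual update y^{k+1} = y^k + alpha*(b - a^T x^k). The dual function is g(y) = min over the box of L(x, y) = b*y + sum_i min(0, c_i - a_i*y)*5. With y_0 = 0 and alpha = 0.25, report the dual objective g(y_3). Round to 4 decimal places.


Dual ascent for LP: min 5*x1 + 13*x2, 6*x1 + 5*x2 = 17, 0 <= x_i <= 5
Step 1: y^k = 0.0, reduced costs: (5.0, 13.0)
  x^k = (0.0, 0.0), subgradient = b - a^T x = 17.0
  y^{k+1} = 0.0 + 0.25*17.0 = 4.25
Step 2: y^k = 4.25, reduced costs: (-20.5, -8.25)
  x^k = (5.0, 5.0), subgradient = b - a^T x = -38.0
  y^{k+1} = 4.25 + 0.25*-38.0 = -5.25
Step 3: y^k = -5.25, reduced costs: (36.5, 39.25)
  x^k = (0.0, 0.0), subgradient = b - a^T x = 17.0
  y^{k+1} = -5.25 + 0.25*17.0 = -1.0
Dual objective at y_3 = -1.0: reduced costs (11.0, 18.0), box minimizer x = (0.0, 0.0)
g(y_3) = b*y + (c1 - a1*y)*x1 + (c2 - a2*y)*x2 = 17*(-1.0) + 11.0*0.0 + 18.0*0.0 = -17.0 + 0.0 + 0.0 = -17.0


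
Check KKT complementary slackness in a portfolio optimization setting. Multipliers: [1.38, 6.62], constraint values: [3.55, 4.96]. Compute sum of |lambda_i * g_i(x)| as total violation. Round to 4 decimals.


KKT complementary slackness check:
lambda_1 * g_1 = 1.38 * 3.55 = 4.899
lambda_2 * g_2 = 6.62 * 4.96 = 32.8352
Total violation = 4.899 + 32.8352 = 37.7342


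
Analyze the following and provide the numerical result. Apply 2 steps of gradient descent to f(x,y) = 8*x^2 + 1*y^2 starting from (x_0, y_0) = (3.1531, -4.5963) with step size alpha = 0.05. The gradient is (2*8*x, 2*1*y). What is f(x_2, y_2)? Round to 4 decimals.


Gradient descent on f(x,y) = 8*x^2 + 1*y^2.
Starting point: (3.1531, -4.5963), alpha = 0.05
Step 1: grad_x = 2*8*3.1531 = 50.4496, grad_y = 2*1*-4.5963 = -9.1926
  x_1 = 3.1531 - 0.05*50.4496 = 0.6306
  y_1 = -4.5963 - 0.05*-9.1926 = -4.1367
Step 2: grad_x = 2*8*0.6306 = 10.0899, grad_y = 2*1*-4.1367 = -8.2733
  x_2 = 0.6306 - 0.05*10.0899 = 0.1261
  y_2 = -4.1367 - 0.05*-8.2733 = -3.723
f(0.1261, -3.723) = 8*0.1261^2 + 1*(-3.723)^2 = 13.988


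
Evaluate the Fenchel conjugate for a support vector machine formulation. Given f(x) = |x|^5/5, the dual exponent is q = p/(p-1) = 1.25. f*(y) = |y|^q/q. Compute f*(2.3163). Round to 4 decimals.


The conjugate exponent q satisfies 1/p + 1/q = 1.
p = 5, so q = 5/(5 - 1) = 1.25
|y|^q = 2.3163^1.25 = 2.8575
f*(2.3163) = 2.8575 / 1.25 = 2.286


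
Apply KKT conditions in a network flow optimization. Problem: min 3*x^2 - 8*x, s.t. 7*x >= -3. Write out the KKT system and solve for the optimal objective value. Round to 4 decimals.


Step 1: Try lambda = 0 (constraint inactive).
Stationarity: 2*3*x - 8 = 0
x* = 8/(2*3) = 4/3 = 1.3333 (rounded; the exact value 4/3 is used below)
Check constraint: 7*1.3333 = 9.3331 >= -3 -- satisfied.
Step 2: Compute optimal value.
f(x*) = 3*(4/3)^2 - 8*(4/3) = -5.3333


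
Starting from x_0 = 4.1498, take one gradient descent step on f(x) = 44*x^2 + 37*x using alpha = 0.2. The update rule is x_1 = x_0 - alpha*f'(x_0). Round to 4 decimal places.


We compute the gradient at x_0 and apply the update.
f'(x) = 88*x + 37
f'(4.1498) = 88*4.1498 + 37 = 402.1824
x_1 = 4.1498 - 0.2*402.1824 = -76.2867


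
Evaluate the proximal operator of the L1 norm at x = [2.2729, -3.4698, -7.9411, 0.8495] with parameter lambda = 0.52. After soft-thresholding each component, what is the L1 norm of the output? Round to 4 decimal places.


Soft-thresholding with lambda = 0.52:
prox(2.2729) = sign(2.2729)*max(|2.2729| - 0.52, 0) = 1.7529
prox(-3.4698) = sign(-3.4698)*max(|-3.4698| - 0.52, 0) = -2.9498
prox(-7.9411) = sign(-7.9411)*max(|-7.9411| - 0.52, 0) = -7.4211
prox(0.8495) = sign(0.8495)*max(|0.8495| - 0.52, 0) = 0.3295
prox(x) = [1.7529, -2.9498, -7.4211, 0.3295]
||prox(x)||_1 = 1.7529 + 2.9498 + 7.4211 + 0.3295 = 12.4533


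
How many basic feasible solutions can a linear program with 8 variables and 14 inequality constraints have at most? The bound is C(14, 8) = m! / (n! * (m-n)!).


Each vertex corresponds to some choice of n active constraints out of m, so the number of vertices is at most C(m, n) = m! / (n!(m-n)!).
m = 14, n = 8
Numerator: 14 * 13 * 12 * 11 * 10 * 9 * 8 * 7
Denominator: 8! = 40320
C(14, 8) = 3003


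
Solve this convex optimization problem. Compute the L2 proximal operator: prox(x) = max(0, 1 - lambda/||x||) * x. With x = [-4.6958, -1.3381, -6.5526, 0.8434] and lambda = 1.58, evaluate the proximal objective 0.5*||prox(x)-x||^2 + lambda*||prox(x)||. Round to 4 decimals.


Step 1: Compute ||x||.
||x|| = 8.2152
Step 2: Compute scaling factor.
scale = max(0, 1 - 1.58/8.2152) = 0.8077
Step 3: prox(x) = [-3.7927, -1.0807, -5.2924, 0.6812]
||prox(x)|| = 6.6352
Step 4: Proximal objective.
0.5*||prox-x||^2 = 1.2482
lambda*||prox|| = 10.4836
Total = 11.7318


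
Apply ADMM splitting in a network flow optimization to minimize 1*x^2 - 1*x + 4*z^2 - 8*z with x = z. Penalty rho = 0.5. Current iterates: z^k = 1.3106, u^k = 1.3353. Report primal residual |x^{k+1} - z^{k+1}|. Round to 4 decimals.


ADMM iteration with rho = 0.5, z^k = 1.3106, u^k = 1.3353
Step 1: x-update.
Minimize 1*x^2 - 1*x + (0.5/2)*(x - 1.3106 + 1.3353)^2
FOC: (2*1 + 0.5)*x = 1 + 0.5*(1.3106 - 1.3353)
x^{k+1} = 0.3951
Step 2: z-update.
Minimize 4*z^2 - 8*z + (0.5/2)*(0.3951 - z + 1.3353)^2
FOC: (2*4 + 0.5)*z = 8 + 0.5*(0.3951 + 1.3353)
z^{k+1} = 1.043
Step 3: u-update.
u^{k+1} = 1.3353 + 0.3951 - 1.043 = 0.6874
Step 4: Primal residual = |0.3951 - 1.043| = 0.6479


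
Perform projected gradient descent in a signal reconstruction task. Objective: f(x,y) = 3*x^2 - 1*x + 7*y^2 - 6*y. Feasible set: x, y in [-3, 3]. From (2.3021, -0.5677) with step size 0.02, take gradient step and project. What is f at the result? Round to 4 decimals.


Step 1: Compute gradient at (2.3021, -0.5677).
grad_x = 2*3*2.3021 - 1 = 12.8126
grad_y = 2*7*-0.5677 - 6 = -13.9478
Step 2: Gradient step.
x_raw = 2.3021 - 0.02*12.8126 = 2.0458
y_raw = -0.5677 - 0.02*-13.9478 = -0.2887
Step 3: Project onto [-3, 3].
x_proj = clip(2.0458) = 2.0458
y_proj = clip(-0.2887) = -0.2887
Step 4: Evaluate f.
f(2.0458, -0.2887) = 12.8267


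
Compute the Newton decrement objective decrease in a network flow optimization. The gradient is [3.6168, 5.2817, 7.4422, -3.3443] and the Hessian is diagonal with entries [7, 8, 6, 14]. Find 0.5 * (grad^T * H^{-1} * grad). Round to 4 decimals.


Step 1: H is diagonal, so H^(-1) * g = [0.5167, 0.6602, 1.2404, -0.2389].
Step 2: g^T H^(-1) g = sum_i g_i^2 / H_ii
  = (3.6168)^2/7 + (5.2817)^2/8 + (7.4422)^2/6 + (-3.3443)^2/14
  = 1.8687 + 3.487 + 9.2311 + 0.7989 = 15.3857
Step 3: Objective decrease = 0.5 * g^T H^(-1) g = 7.6929


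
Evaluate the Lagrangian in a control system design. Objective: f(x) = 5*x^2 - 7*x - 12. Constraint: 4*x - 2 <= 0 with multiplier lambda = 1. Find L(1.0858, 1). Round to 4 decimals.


Step 1: Evaluate f(x).
f(1.0858) = 5*1.0858^2 - 7*1.0858 - 12 = -13.7058
Step 2: Evaluate g(x).
g(1.0858) = 4*1.0858 - 2 = 2.3432
Step 3: Compute Lagrangian.
L = -13.7058 + 1*2.3432 = -11.3626


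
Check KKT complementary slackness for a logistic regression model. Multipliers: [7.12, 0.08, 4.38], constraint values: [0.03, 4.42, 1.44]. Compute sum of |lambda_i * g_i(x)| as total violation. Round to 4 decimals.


KKT complementary slackness check:
lambda_1 * g_1 = 7.12 * 0.03 = 0.2136
lambda_2 * g_2 = 0.08 * 4.42 = 0.3536
lambda_3 * g_3 = 4.38 * 1.44 = 6.3072
Total violation = 0.2136 + 0.3536 + 6.3072 = 6.8744


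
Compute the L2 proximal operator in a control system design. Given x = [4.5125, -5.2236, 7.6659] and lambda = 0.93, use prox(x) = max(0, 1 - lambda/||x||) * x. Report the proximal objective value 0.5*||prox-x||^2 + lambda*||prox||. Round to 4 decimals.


Step 1: Compute ||x||.
||x|| = 10.3157
Step 2: Compute scaling factor.
scale = max(0, 1 - 0.93/10.3157) = 0.9098
Step 3: prox(x) = [4.1057, -4.7527, 6.9748]
||prox(x)|| = 9.3857
Step 4: Proximal objective.
0.5*||prox-x||^2 = 0.4325
lambda*||prox|| = 8.7287
Total = 9.1612


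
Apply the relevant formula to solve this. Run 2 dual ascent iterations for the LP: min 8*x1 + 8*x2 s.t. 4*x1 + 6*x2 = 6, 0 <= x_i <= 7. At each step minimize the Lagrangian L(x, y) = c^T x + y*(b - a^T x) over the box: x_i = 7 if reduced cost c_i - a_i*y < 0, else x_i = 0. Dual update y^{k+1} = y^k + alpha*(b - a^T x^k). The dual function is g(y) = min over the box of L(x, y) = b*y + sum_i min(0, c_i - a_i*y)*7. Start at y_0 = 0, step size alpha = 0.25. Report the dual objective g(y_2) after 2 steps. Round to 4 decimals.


Dual ascent for LP: min 8*x1 + 8*x2, 4*x1 + 6*x2 = 6, 0 <= x_i <= 7
Step 1: y^k = 0.0, reduced costs: (8.0, 8.0)
  x^k = (0.0, 0.0), subgradient = b - a^T x = 6.0
  y^{k+1} = 0.0 + 0.25*6.0 = 1.5
Step 2: y^k = 1.5, reduced costs: (2.0, -1.0)
  x^k = (0.0, 7.0), subgradient = b - a^T x = -36.0
  y^{k+1} = 1.5 + 0.25*-36.0 = -7.5
Dual objective at y_2 = -7.5: reduced costs (38.0, 53.0), box minimizer x = (0.0, 0.0)
g(y_2) = b*y + (c1 - a1*y)*x1 + (c2 - a2*y)*x2 = 6*(-7.5) + 38.0*0.0 + 53.0*0.0 = -45.0 + 0.0 + 0.0 = -45.0


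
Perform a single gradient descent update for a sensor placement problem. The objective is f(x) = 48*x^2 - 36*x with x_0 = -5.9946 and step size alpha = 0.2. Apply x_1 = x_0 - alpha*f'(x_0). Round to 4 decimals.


We compute the gradient at x_0 and apply the update.
f'(x) = 96*x - 36
f'(-5.9946) = 96*-5.9946 - 36 = -611.4816
x_1 = -5.9946 - 0.2*-611.4816 = 116.3017


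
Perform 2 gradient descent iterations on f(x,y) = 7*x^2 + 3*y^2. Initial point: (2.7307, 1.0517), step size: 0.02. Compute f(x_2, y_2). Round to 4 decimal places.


Gradient descent on f(x,y) = 7*x^2 + 3*y^2.
Starting point: (2.7307, 1.0517), alpha = 0.02
Step 1: grad_x = 2*7*2.7307 = 38.2298, grad_y = 2*3*1.0517 = 6.3102
  x_1 = 2.7307 - 0.02*38.2298 = 1.9661
  y_1 = 1.0517 - 0.02*6.3102 = 0.9255
Step 2: grad_x = 2*7*1.9661 = 27.5255, grad_y = 2*3*0.9255 = 5.553
  x_2 = 1.9661 - 0.02*27.5255 = 1.4156
  y_2 = 0.9255 - 0.02*5.553 = 0.8144
f(1.4156, 0.8144) = 7*1.4156^2 + 3*0.8144^2 = 16.0173


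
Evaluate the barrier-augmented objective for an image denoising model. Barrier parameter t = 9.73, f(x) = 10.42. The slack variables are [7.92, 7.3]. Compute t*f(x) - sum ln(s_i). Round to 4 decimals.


Step 1: Compute log-barrier.
ln values: [2.0694, 1.9879]
phi = -(2.0694 + 1.9879) = -4.0573
Step 2: Compute augmented objective.
t*f(x) = 9.73*10.42 = 101.3866
Total = 101.3866 - 4.0573 = 97.3293


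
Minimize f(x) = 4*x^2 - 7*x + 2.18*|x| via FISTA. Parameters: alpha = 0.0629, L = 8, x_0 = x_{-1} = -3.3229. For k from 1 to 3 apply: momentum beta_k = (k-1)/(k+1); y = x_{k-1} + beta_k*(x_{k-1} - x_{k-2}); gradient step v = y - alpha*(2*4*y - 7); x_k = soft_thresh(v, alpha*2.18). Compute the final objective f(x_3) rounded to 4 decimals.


FISTA on f(x) = 4*x^2 - 7*x + 2.18*|x|
L = 8, alpha = 0.0629
Iteration 1: beta = 0.0, y = -3.3229 + 0.0*(-3.3229 + 3.3229) = -3.3229
  grad(y) = -33.5832, v = y - alpha*grad = -1.2105
  prox(v) = soft_thresh(-1.2105, 0.1371) = -1.0734
Iteration 2: beta = 0.3333, y = -1.0734 + 0.3333*(-1.0734 + 3.3229) = -0.3236
  grad(y) = -9.5885, v = y - alpha*grad = 0.2796
  prox(v) = soft_thresh(0.2796, 0.1371) = 0.1424
Iteration 3: beta = 0.5, y = 0.1424 + 0.5*(0.1424 + 1.0734) = 0.7503
  grad(y) = -0.9972, v = y - alpha*grad = 0.8131
  prox(v) = soft_thresh(0.8131, 0.1371) = 0.676
f(x_3) = 4*0.676^2 - 7*0.676 + 2.18*|0.676| = -1.4304


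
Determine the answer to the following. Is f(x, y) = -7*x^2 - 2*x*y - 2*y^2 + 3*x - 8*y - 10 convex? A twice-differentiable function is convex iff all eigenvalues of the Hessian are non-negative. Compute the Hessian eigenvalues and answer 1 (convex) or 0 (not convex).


The Hessian of f(x,y) = -7*x^2 - 2*x*y - 2*y^2 + 3*x - 8*y - 10 is:
H = [[-14, -2], [-2, -4]]
Trace = -14 - 4 = -18
Determinant = -14*-4 - (-2)^2 = 52
Discriminant = (-18)^2 - 4*52 = 116.0
Eigenvalues: lambda_1 = -14.3852, lambda_2 = -3.6148
The function is not convex.

0


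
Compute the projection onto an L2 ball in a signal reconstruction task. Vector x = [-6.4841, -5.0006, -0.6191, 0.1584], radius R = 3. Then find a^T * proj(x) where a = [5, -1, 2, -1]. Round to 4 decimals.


Step 1: Compute ||x|| (intermediates to 6 decimals).
||x|| = sqrt((-6.4841)^2 + (-5.0006)^2 + (-0.6191)^2 + 0.1584^2) = 8.213278
Step 2: Project.
Since ||x|| > R, scale = R/||x|| = 3/8.213278 = 0.365262, proj(x) = scale * x
proj(x) = [-2.368395, -1.826529, -0.226134, 0.057858]
Step 3: Dot product.
a^T * proj(x) = 5*(-2.368395) - 1*(-1.826529) + 2*(-0.226134) - 1*0.057858 = -10.5256


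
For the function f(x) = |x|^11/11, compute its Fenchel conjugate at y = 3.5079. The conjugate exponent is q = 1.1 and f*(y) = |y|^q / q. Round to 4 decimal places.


The conjugate exponent q satisfies 1/p + 1/q = 1.
p = 11, so q = 11/(11 - 1) = 1.1
|y|^q = 3.5079^1.1 = 3.977
f*(3.5079) = 3.977 / 1.1 = 3.6154


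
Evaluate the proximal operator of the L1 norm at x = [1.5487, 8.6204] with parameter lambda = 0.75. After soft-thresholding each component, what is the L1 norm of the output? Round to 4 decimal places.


Soft-thresholding with lambda = 0.75:
prox(1.5487) = sign(1.5487)*max(|1.5487| - 0.75, 0) = 0.7987
prox(8.6204) = sign(8.6204)*max(|8.6204| - 0.75, 0) = 7.8704
prox(x) = [0.7987, 7.8704]
||prox(x)||_1 = 0.7987 + 7.8704 = 8.6691


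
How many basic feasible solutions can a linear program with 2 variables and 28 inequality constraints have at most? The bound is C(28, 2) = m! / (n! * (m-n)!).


Each vertex corresponds to some choice of n active constraints out of m, so the number of vertices is at most C(m, n) = m! / (n!(m-n)!).
m = 28, n = 2
Numerator: 28 * 27
Denominator: 2! = 2
C(28, 2) = 378


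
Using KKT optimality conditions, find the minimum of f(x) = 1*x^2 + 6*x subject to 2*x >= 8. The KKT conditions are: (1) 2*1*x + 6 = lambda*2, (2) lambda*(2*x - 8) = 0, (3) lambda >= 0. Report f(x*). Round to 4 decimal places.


Step 1: Try lambda = 0 (constraint inactive).
x_unc = -6/(2*1) = -3.0
Check: 2*-3.0 = -6.0 < 8 -- violated!
Step 2: Constraint must be active: 2*x = 8
x* = 8/2 = 4.0
lambda = (2*1*4.0 + 6)/2 = 7.0
Step 3: Compute optimal value.
f(x*) = 1*4.0^2 + 6*4.0 = 40.0


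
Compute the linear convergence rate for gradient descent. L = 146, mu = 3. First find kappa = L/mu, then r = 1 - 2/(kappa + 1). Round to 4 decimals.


Step 1: Compute the condition number.
kappa = L/mu = 146/3 = 48.6667
Step 2: Compute the convergence rate.
r = 1 - 2/(kappa + 1) = 1 - 2*mu/(L + mu) = (L - mu)/(L + mu) = 143/149 = 0.9597


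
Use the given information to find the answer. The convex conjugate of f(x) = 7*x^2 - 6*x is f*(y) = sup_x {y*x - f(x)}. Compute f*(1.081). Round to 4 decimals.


f*(y) = sup_x {y*x - a*x^2 - b*x} = sup_x {(y-b)*x - a*x^2}
FOC: (y - b) - 2a*x = 0 => x* = (y - b)/(2a)
x* = (1.081 + 6)/(2*7) = 0.5058
f*(1.081) = (y-b)^2/(4a) = (1.081 + 6)^2/(4*7)
= 50.1406/28 = 1.7907


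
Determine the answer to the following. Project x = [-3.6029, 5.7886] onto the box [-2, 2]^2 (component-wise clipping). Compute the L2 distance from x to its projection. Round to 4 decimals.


Project each component onto [-2, 2].
clip(-3.6029) = -2.0, clip(5.7886) = 2.0
Projection = [-2.0, 2.0]
Squared diffs: [2.5693, 14.3535]
Distance = sqrt(16.9228) = 4.1137


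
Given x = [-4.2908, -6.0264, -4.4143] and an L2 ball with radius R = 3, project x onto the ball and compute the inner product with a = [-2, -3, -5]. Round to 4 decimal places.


Step 1: Compute ||x|| (intermediates to 6 decimals).
||x|| = sqrt((-4.2908)^2 + (-6.0264)^2 + (-4.4143)^2) = 8.614784
Step 2: Project.
Since ||x|| > R, scale = R/||x|| = 3/8.614784 = 0.348239, proj(x) = scale * x
proj(x) = [-1.494224, -2.098628, -1.537231]
Step 3: Dot product.
a^T * proj(x) = -2*(-1.494224) - 3*(-2.098628) - 5*(-1.537231) = 16.9705


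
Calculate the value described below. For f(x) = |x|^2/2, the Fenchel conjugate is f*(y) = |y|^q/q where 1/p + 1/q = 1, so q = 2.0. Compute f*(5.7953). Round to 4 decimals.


The conjugate exponent q satisfies 1/p + 1/q = 1.
p = 2, so q = 2/(2 - 1) = 2.0
|y|^q = 5.7953^2.0 = 33.5855
f*(5.7953) = 33.5855 / 2.0 = 16.7928


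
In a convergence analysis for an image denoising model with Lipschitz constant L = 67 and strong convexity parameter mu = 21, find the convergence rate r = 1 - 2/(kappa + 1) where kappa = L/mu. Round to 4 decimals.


Step 1: Compute the condition number.
kappa = L/mu = 67/21 = 3.1905
Step 2: Compute the convergence rate.
r = 1 - 2/(kappa + 1) = 1 - 2*mu/(L + mu) = (L - mu)/(L + mu) = 46/88 = 0.5227


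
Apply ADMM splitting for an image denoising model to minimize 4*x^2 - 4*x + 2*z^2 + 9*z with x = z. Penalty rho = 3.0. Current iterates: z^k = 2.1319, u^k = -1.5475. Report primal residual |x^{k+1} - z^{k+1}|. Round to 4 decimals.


ADMM iteration with rho = 3.0, z^k = 2.1319, u^k = -1.5475
Step 1: x-update.
Minimize 4*x^2 - 4*x + (3.0/2)*(x - 2.1319 - 1.5475)^2
FOC: (2*4 + 3.0)*x = 4 + 3.0*(2.1319 + 1.5475)
x^{k+1} = 1.3671
Step 2: z-update.
Minimize 2*z^2 + 9*z + (3.0/2)*(1.3671 - z - 1.5475)^2
FOC: (2*2 + 3.0)*z = -9 + 3.0*(1.3671 - 1.5475)
z^{k+1} = -1.363
Step 3: u-update.
u^{k+1} = -1.5475 + 1.3671 + 1.363 = 1.1826
Step 4: Primal residual = |1.3671 + 1.363| = 2.7301


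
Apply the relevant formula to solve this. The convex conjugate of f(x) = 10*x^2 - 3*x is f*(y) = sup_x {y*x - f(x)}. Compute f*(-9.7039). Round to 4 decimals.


f*(y) = sup_x {y*x - a*x^2 - b*x} = sup_x {(y-b)*x - a*x^2}
FOC: (y - b) - 2a*x = 0 => x* = (y - b)/(2a)
x* = (-9.7039 + 3)/(2*10) = -0.3352
f*(-9.7039) = (y-b)^2/(4a) = (-9.7039 + 3)^2/(4*10)
= 44.9423/40 = 1.1236


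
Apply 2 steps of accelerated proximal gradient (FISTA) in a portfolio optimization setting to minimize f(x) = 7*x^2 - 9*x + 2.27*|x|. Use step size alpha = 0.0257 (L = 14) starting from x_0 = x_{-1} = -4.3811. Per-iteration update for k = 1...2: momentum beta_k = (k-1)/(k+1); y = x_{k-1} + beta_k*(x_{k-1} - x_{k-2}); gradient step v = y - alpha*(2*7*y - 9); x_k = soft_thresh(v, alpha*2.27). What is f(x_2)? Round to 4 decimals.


FISTA on f(x) = 7*x^2 - 9*x + 2.27*|x|
L = 14, alpha = 0.0257
Iteration 1: beta = 0.0, y = -4.3811 + 0.0*(-4.3811 + 4.3811) = -4.3811
  grad(y) = -70.3354, v = y - alpha*grad = -2.5735
  prox(v) = soft_thresh(-2.5735, 0.0583) = -2.5151
Iteration 2: beta = 0.3333, y = -2.5151 + 0.3333*(-2.5151 + 4.3811) = -1.8932
  grad(y) = -35.5042, v = y - alpha*grad = -0.9807
  prox(v) = soft_thresh(-0.9807, 0.0583) = -0.9224
f(x_2) = 7*(-0.9224)^2 - 9*(-0.9224) + 2.27*|-0.9224| = 16.3502


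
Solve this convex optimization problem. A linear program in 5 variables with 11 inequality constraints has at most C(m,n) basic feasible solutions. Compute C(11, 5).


Each vertex corresponds to some choice of n active constraints out of m, so the number of vertices is at most C(m, n) = m! / (n!(m-n)!).
m = 11, n = 5
Numerator: 11 * 10 * 9 * 8 * 7
Denominator: 5! = 120
C(11, 5) = 462


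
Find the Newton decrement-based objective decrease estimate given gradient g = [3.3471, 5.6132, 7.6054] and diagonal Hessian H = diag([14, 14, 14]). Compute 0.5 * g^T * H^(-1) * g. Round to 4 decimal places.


Step 1: H is diagonal, so H^(-1) * g = [0.2391, 0.4009, 0.5432].
Step 2: g^T H^(-1) g = sum_i g_i^2 / H_ii
  = (3.3471)^2/14 + (5.6132)^2/14 + (7.6054)^2/14
  = 0.8002 + 2.2506 + 4.1316 = 7.1824
Step 3: Objective decrease = 0.5 * g^T H^(-1) g = 3.5912


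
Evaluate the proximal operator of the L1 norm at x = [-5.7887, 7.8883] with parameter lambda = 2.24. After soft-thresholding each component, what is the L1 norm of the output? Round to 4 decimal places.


Soft-thresholding with lambda = 2.24:
prox(-5.7887) = sign(-5.7887)*max(|-5.7887| - 2.24, 0) = -3.5487
prox(7.8883) = sign(7.8883)*max(|7.8883| - 2.24, 0) = 5.6483
prox(x) = [-3.5487, 5.6483]
||prox(x)||_1 = 3.5487 + 5.6483 = 9.197


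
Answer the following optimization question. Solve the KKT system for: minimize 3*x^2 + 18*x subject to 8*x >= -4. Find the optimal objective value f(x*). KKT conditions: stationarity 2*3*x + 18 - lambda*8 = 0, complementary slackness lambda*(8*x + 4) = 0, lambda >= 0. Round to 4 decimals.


Step 1: Try lambda = 0 (constraint inactive).
x_unc = -18/(2*3) = -3.0
Check: 8*-3.0 = -24.0 < -4 -- violated!
Step 2: Constraint must be active: 8*x = -4
x* = -4/8 = -0.5
lambda = (2*3*(-0.5) + 18)/8 = 1.875
Step 3: Compute optimal value.
f(x*) = 3*(-0.5)^2 + 18*(-0.5) = -8.25


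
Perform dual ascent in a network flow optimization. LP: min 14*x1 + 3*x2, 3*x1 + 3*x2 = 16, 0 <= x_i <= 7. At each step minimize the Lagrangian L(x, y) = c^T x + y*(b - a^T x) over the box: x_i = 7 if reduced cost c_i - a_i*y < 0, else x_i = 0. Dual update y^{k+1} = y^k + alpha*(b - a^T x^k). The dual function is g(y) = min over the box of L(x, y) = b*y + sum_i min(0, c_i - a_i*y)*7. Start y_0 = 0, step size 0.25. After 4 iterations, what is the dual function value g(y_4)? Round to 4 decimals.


Dual ascent for LP: min 14*x1 + 3*x2, 3*x1 + 3*x2 = 16, 0 <= x_i <= 7
Step 1: y^k = 0.0, reduced costs: (14.0, 3.0)
  x^k = (0.0, 0.0), subgradient = b - a^T x = 16.0
  y^{k+1} = 0.0 + 0.25*16.0 = 4.0
Step 2: y^k = 4.0, reduced costs: (2.0, -9.0)
  x^k = (0.0, 7.0), subgradient = b - a^T x = -5.0
  y^{k+1} = 4.0 + 0.25*-5.0 = 2.75
Step 3: y^k = 2.75, reduced costs: (5.75, -5.25)
  x^k = (0.0, 7.0), subgradient = b - a^T x = -5.0
  y^{k+1} = 2.75 + 0.25*-5.0 = 1.5
Step 4: y^k = 1.5, reduced costs: (9.5, -1.5)
  x^k = (0.0, 7.0), subgradient = b - a^T x = -5.0
  y^{k+1} = 1.5 + 0.25*-5.0 = 0.25
Dual objective at y_4 = 0.25: reduced costs (13.25, 2.25), box minimizer x = (0.0, 0.0)
g(y_4) = b*y + (c1 - a1*y)*x1 + (c2 - a2*y)*x2 = 16*0.25 + 13.25*0.0 + 2.25*0.0 = 4.0 + 0.0 + 0.0 = 4.0


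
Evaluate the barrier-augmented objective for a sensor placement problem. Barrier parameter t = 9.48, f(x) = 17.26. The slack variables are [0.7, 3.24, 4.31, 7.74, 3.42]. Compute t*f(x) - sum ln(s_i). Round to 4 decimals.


Step 1: Compute log-barrier.
ln values: [-0.3567, 1.1756, 1.4609, 2.0464, 1.2296]
phi = -(-0.3567 + 1.1756 + 1.4609 + 2.0464 + 1.2296) = -5.5559
Step 2: Compute augmented objective.
t*f(x) = 9.48*17.26 = 163.6248
Total = 163.6248 - 5.5559 = 158.0689


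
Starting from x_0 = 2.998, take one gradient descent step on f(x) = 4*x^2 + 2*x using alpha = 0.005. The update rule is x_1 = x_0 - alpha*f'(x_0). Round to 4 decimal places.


We compute the gradient at x_0 and apply the update.
f'(x) = 8*x + 2
f'(2.998) = 8*2.998 + 2 = 25.984
x_1 = 2.998 - 0.005*25.984 = 2.8681


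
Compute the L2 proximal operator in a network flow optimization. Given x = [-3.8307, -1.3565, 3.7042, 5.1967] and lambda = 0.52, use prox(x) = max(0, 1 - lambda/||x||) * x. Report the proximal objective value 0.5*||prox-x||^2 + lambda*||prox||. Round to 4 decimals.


Step 1: Compute ||x||.
||x|| = 7.5658
Step 2: Compute scaling factor.
scale = max(0, 1 - 0.52/7.5658) = 0.9313
Step 3: prox(x) = [-3.5674, -1.2633, 3.4496, 4.8395]
||prox(x)|| = 7.0458
Step 4: Proximal objective.
0.5*||prox-x||^2 = 0.1352
lambda*||prox|| = 3.6638
Total = 3.799


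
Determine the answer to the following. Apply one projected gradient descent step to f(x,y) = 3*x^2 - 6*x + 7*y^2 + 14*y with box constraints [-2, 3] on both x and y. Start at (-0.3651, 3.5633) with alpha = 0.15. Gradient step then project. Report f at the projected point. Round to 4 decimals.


Step 1: Compute gradient at (-0.3651, 3.5633).
grad_x = 2*3*-0.3651 - 6 = -8.1906
grad_y = 2*7*3.5633 + 14 = 63.8862
Step 2: Gradient step.
x_raw = -0.3651 - 0.15*-8.1906 = 0.8635
y_raw = 3.5633 - 0.15*63.8862 = -6.0196
Step 3: Project onto [-2, 3].
x_proj = clip(0.8635) = 0.8635
y_proj = clip(-6.0196) = -2.0
Step 4: Evaluate f.
f(0.8635, -2.0) = -2.9441


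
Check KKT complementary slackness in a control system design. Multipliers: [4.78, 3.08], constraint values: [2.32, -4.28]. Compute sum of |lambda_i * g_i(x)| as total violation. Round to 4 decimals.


KKT complementary slackness check:
lambda_1 * g_1 = 4.78 * 2.32 = 11.0896
lambda_2 * g_2 = 3.08 * -4.28 = -13.1824
Total violation = 11.0896 + 13.1824 = 24.272


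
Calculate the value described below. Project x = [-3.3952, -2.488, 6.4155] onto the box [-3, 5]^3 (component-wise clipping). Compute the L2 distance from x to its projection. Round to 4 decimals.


Project each component onto [-3, 5].
clip(-3.3952) = -3.0, clip(-2.488) = -2.488, clip(6.4155) = 5.0
Projection = [-3.0, -2.488, 5.0]
Squared diffs: [0.1562, 0.0, 2.0036]
Distance = sqrt(2.1598) = 1.4696


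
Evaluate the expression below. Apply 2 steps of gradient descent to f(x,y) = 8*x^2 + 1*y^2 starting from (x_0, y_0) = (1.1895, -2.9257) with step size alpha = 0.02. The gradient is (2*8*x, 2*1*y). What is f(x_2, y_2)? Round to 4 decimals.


Gradient descent on f(x,y) = 8*x^2 + 1*y^2.
Starting point: (1.1895, -2.9257), alpha = 0.02
Step 1: grad_x = 2*8*1.1895 = 19.032, grad_y = 2*1*-2.9257 = -5.8514
  x_1 = 1.1895 - 0.02*19.032 = 0.8089
  y_1 = -2.9257 - 0.02*-5.8514 = -2.8087
Step 2: grad_x = 2*8*0.8089 = 12.9418, grad_y = 2*1*-2.8087 = -5.6173
  x_2 = 0.8089 - 0.02*12.9418 = 0.55
  y_2 = -2.8087 - 0.02*-5.6173 = -2.6963
f(0.55, -2.6963) = 8*0.55^2 + 1*(-2.6963)^2 = 9.6904


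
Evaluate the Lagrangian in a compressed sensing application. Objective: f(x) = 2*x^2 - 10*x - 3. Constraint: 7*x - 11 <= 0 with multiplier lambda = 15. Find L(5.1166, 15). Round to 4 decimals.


Step 1: Evaluate f(x).
f(5.1166) = 2*5.1166^2 - 10*5.1166 - 3 = -1.8068
Step 2: Evaluate g(x).
g(5.1166) = 7*5.1166 - 11 = 24.8162
Step 3: Compute Lagrangian.
L = -1.8068 + 15*24.8162 = 370.4362


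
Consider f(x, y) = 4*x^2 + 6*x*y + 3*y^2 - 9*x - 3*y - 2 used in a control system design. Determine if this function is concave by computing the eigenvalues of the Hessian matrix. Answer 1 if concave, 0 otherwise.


The Hessian of f(x,y) = 4*x^2 + 6*x*y + 3*y^2 - 9*x - 3*y - 2 is:
H = [[8, 6], [6, 6]]
Trace = 8 + 6 = 14
Determinant = 8*6 - (6)^2 = 12
Discriminant = (14)^2 - 4*12 = 148.0
Eigenvalues: lambda_1 = 0.9172, lambda_2 = 13.0828
The function is not concave.

0


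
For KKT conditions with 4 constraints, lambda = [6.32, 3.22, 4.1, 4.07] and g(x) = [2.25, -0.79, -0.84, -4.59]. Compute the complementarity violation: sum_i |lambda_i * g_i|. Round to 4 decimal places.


KKT complementary slackness check:
lambda_1 * g_1 = 6.32 * 2.25 = 14.22
lambda_2 * g_2 = 3.22 * -0.79 = -2.5438
lambda_3 * g_3 = 4.1 * -0.84 = -3.444
lambda_4 * g_4 = 4.07 * -4.59 = -18.6813
Total violation = 14.22 + 2.5438 + 3.444 + 18.6813 = 38.8891


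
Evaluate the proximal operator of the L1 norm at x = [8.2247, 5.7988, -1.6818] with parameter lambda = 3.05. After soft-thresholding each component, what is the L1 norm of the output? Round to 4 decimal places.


Soft-thresholding with lambda = 3.05:
prox(8.2247) = sign(8.2247)*max(|8.2247| - 3.05, 0) = 5.1747
prox(5.7988) = sign(5.7988)*max(|5.7988| - 3.05, 0) = 2.7488
prox(-1.6818) = sign(-1.6818)*max(|-1.6818| - 3.05, 0) = 0.0
prox(x) = [5.1747, 2.7488, 0.0]
||prox(x)||_1 = 5.1747 + 2.7488 + 0.0 = 7.9235


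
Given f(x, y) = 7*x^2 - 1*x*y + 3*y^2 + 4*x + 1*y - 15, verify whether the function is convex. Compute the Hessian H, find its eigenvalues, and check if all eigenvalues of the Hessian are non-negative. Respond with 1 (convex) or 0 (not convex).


The Hessian of f(x,y) = 7*x^2 - 1*x*y + 3*y^2 + 4*x + 1*y - 15 is:
H = [[14, -1], [-1, 6]]
Trace = 14 + 6 = 20
Determinant = 14*6 - (-1)^2 = 83
Discriminant = (20)^2 - 4*83 = 68.0
Eigenvalues: lambda_1 = 5.8769, lambda_2 = 14.1231
The function is convex.

1


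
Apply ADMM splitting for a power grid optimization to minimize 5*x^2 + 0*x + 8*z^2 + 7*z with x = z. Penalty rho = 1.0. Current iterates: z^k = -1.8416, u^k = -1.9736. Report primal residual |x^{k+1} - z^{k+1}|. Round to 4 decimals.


ADMM iteration with rho = 1.0, z^k = -1.8416, u^k = -1.9736
Step 1: x-update.
Minimize 5*x^2 + 0*x + (1.0/2)*(x + 1.8416 - 1.9736)^2
FOC: (2*5 + 1.0)*x = 0 + 1.0*(-1.8416 + 1.9736)
x^{k+1} = 0.012
Step 2: z-update.
Minimize 8*z^2 + 7*z + (1.0/2)*(0.012 - z - 1.9736)^2
FOC: (2*8 + 1.0)*z = -7 + 1.0*(0.012 - 1.9736)
z^{k+1} = -0.5272
Step 3: u-update.
u^{k+1} = -1.9736 + 0.012 + 0.5272 = -1.4344
Step 4: Primal residual = |0.012 + 0.5272| = 0.5392


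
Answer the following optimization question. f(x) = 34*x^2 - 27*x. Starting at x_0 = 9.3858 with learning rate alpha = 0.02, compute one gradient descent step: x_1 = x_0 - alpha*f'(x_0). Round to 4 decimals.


We compute the gradient at x_0 and apply the update.
f'(x) = 68*x - 27
f'(9.3858) = 68*9.3858 - 27 = 611.2344
x_1 = 9.3858 - 0.02*611.2344 = -2.8389


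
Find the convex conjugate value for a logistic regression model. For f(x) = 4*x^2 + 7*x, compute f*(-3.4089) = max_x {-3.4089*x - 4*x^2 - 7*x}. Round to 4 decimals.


f*(y) = sup_x {y*x - a*x^2 - b*x} = sup_x {(y-b)*x - a*x^2}
FOC: (y - b) - 2a*x = 0 => x* = (y - b)/(2a)
x* = (-3.4089 - 7)/(2*4) = -1.3011
f*(-3.4089) = (y-b)^2/(4a) = (-3.4089 - 7)^2/(4*4)
= 108.3452/16 = 6.7716


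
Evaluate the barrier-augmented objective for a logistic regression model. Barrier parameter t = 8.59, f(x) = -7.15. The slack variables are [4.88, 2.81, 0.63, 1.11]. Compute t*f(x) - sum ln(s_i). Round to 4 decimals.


Step 1: Compute log-barrier.
ln values: [1.5851, 1.0332, -0.462, 0.1044]
phi = -(1.5851 + 1.0332 - 0.462 + 0.1044) = -2.2607
Step 2: Compute augmented objective.
t*f(x) = 8.59*-7.15 = -61.4185
Total = -61.4185 - 2.2607 = -63.6792


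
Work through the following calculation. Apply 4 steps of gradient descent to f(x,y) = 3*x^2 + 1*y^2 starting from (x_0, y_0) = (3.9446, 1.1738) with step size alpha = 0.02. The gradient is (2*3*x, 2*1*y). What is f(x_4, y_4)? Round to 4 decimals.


Gradient descent on f(x,y) = 3*x^2 + 1*y^2.
Starting point: (3.9446, 1.1738), alpha = 0.02
Step 1: grad_x = 2*3*3.9446 = 23.6676, grad_y = 2*1*1.1738 = 2.3476
  x_1 = 3.9446 - 0.02*23.6676 = 3.4712
  y_1 = 1.1738 - 0.02*2.3476 = 1.1268
Step 2: grad_x = 2*3*3.4712 = 20.8275, grad_y = 2*1*1.1268 = 2.2537
  x_2 = 3.4712 - 0.02*20.8275 = 3.0547
  y_2 = 1.1268 - 0.02*2.2537 = 1.0818
Step 3: grad_x = 2*3*3.0547 = 18.3282, grad_y = 2*1*1.0818 = 2.1635
  x_3 = 3.0547 - 0.02*18.3282 = 2.6881
  y_3 = 1.0818 - 0.02*2.1635 = 1.0385
Step 4: grad_x = 2*3*2.6881 = 16.1288, grad_y = 2*1*1.0385 = 2.077
  x_4 = 2.6881 - 0.02*16.1288 = 2.3656
  y_4 = 1.0385 - 0.02*2.077 = 0.997
f(2.3656, 0.997) = 3*2.3656^2 + 1*0.997^2 = 17.7815


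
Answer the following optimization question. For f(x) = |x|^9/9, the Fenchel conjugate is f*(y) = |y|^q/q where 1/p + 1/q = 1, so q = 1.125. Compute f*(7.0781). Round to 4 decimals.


The conjugate exponent q satisfies 1/p + 1/q = 1.
p = 9, so q = 9/(9 - 1) = 1.125
|y|^q = 7.0781^1.125 = 9.0397
f*(7.0781) = 9.0397 / 1.125 = 8.0353


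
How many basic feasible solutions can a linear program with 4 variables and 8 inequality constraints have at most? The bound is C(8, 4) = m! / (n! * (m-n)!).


Each vertex corresponds to some choice of n active constraints out of m, so the number of vertices is at most C(m, n) = m! / (n!(m-n)!).
m = 8, n = 4
Numerator: 8 * 7 * 6 * 5
Denominator: 4! = 24
C(8, 4) = 70
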